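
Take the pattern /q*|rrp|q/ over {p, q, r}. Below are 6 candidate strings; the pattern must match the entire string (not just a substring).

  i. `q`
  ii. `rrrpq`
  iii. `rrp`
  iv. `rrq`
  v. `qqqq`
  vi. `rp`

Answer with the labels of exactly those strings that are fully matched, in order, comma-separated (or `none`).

i → match
ii → no match
iii → match
iv → no match
v → match
vi → no match

i, iii, v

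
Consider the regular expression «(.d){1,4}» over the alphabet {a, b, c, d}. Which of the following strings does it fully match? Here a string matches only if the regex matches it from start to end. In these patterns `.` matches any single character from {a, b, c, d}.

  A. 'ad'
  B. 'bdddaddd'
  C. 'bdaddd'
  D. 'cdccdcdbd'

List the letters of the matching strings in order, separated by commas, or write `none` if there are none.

A, B, C

A → match
B → match
C → match
D → no match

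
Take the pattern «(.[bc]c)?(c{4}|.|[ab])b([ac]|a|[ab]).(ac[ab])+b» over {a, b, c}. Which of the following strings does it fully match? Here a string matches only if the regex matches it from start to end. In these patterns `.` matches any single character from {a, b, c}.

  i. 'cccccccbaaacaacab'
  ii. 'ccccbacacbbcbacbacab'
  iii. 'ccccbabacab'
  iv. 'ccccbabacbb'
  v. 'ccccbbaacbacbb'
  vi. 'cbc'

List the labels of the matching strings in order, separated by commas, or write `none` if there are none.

i, iii, iv, v

i → match
ii → no match
iii → match
iv → match
v → match
vi → no match — must end with 'b'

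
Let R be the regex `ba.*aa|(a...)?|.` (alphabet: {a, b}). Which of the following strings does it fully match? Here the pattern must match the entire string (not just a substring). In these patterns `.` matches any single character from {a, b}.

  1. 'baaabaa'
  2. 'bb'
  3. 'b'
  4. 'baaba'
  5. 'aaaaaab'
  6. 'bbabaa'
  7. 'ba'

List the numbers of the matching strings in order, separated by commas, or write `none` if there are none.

1 → match
2 → no match
3 → match
4 → no match
5 → no match
6 → no match
7 → no match

1, 3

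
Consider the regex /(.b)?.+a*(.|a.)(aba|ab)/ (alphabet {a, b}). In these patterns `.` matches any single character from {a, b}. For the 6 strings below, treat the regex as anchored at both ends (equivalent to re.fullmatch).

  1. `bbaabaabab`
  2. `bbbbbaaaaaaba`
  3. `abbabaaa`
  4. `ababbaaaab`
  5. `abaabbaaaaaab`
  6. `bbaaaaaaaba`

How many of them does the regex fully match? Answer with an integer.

5

1 → match
2 → match
3 → no match
4 → match
5 → match
6 → match
Total matched: 5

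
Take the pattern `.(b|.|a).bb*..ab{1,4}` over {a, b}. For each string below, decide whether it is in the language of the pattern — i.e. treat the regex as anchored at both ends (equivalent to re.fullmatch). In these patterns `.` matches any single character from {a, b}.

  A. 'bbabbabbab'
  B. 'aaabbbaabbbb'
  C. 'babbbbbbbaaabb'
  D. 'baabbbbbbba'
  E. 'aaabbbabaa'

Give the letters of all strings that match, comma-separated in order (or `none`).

B, C

A. 'bbabbabbab' → no match
B. 'aaabbbaabbbb' → match
C → match
D. 'baabbbbbbba' → no match — must end with 'b'
E. 'aaabbbabaa' → no match — must end with 'b'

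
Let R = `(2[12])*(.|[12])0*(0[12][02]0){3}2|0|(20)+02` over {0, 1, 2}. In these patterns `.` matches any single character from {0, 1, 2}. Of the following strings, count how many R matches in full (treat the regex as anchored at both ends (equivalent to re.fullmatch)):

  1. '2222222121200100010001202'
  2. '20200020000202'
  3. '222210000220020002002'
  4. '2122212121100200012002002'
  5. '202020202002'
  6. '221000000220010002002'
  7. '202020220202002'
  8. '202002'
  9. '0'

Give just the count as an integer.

7

1 → match
2 → no match
3 → match
4 → match
5 → match
6 → match
7 → no match
8 → match
9 → match
Total matched: 7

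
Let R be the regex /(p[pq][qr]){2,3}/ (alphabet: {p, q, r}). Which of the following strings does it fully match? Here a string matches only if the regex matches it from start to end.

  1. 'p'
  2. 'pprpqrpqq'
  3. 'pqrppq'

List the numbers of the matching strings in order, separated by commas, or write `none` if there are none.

1 → no match
2 → match
3 → match

2, 3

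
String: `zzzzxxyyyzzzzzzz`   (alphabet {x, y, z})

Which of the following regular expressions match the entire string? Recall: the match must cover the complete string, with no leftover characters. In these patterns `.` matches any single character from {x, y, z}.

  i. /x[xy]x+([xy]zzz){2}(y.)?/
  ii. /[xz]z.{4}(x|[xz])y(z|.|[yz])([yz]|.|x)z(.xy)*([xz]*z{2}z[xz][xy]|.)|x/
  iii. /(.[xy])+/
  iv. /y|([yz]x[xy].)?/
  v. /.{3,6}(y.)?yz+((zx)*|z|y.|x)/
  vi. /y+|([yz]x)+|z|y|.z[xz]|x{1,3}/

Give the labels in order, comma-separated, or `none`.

i → no match — must start with `x`
ii → no match
iii → no match
iv → no match
v → match
vi → no match

v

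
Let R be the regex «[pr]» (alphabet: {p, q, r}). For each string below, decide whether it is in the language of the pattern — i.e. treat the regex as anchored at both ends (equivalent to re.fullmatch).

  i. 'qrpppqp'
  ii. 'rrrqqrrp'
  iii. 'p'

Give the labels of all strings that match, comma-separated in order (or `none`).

i → no match
ii → no match
iii → match

iii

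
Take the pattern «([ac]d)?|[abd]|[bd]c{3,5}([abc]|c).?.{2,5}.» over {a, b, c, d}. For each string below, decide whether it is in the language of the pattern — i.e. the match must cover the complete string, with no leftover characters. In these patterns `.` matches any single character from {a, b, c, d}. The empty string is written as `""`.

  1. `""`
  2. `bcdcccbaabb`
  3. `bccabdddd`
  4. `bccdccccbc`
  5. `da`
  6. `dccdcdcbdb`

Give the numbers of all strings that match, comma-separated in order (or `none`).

1

1. `""` → match
2. `bcdcccbaabb` → no match
3. `bccabdddd` → no match
4. `bccdccccbc` → no match
5. `da` → no match
6. `dccdcdcbdb` → no match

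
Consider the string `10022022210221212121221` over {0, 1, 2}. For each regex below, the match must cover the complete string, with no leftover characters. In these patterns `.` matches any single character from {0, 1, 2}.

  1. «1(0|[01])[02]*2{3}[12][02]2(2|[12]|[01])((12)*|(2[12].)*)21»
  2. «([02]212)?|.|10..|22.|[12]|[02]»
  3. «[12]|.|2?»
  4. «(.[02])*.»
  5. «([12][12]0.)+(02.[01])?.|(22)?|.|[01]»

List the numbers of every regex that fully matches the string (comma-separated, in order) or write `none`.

1

1 → match
2 → no match
3 → no match
4 → no match
5 → no match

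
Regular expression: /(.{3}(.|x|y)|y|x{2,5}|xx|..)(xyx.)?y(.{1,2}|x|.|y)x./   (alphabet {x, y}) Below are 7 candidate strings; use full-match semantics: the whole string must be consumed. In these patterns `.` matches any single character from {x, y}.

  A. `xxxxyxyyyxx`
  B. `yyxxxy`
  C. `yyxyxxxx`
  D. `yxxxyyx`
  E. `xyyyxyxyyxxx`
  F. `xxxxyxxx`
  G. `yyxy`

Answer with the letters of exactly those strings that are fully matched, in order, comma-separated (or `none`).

A, B, E, F

A → match
B → match
C → no match
D → no match
E → match
F → match
G → no match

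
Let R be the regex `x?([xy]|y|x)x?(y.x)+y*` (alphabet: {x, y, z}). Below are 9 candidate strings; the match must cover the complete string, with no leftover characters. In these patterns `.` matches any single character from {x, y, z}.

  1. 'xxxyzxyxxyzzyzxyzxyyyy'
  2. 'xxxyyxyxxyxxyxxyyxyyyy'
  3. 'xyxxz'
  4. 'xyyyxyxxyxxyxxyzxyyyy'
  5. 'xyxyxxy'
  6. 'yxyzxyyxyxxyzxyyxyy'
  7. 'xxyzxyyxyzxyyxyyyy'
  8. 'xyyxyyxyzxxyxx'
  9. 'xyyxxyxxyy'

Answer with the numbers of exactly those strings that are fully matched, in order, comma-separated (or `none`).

1 → no match
2 → match
3. 'xyxxz' → no match
4 → match
5. 'xyxyxxy' → match
6 → match
7 → match
8 → no match
9. 'xyyxxyxxyy' → match

2, 4, 5, 6, 7, 9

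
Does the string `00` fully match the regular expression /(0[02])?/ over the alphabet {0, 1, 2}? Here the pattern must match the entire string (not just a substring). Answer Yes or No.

Yes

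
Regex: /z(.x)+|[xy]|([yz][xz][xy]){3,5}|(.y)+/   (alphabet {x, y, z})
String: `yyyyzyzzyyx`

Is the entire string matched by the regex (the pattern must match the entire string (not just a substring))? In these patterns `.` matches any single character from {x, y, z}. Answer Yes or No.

No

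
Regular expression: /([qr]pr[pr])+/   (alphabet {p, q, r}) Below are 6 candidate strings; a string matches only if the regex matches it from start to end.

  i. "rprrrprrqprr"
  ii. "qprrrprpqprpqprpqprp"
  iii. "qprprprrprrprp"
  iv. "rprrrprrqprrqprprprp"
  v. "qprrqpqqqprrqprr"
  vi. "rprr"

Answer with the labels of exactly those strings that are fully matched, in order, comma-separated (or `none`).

i, ii, iv, vi

i → match
ii → match
iii → no match
iv → match
v → no match
vi → match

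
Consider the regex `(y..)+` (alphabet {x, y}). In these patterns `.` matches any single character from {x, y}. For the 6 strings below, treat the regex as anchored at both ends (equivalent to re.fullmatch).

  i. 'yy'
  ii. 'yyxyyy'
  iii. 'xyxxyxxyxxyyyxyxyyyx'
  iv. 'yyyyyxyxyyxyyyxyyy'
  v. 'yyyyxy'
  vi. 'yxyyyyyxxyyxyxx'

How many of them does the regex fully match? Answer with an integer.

i → no match
ii → match
iii → no match — must start with 'y'
iv → match
v → match
vi → match
Total matched: 4

4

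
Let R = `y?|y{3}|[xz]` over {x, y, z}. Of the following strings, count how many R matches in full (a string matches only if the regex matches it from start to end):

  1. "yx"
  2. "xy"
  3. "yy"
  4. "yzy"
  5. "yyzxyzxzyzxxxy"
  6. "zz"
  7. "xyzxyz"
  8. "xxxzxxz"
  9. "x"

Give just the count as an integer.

1 → no match
2 → no match
3 → no match
4 → no match
5 → no match
6 → no match
7 → no match
8 → no match
9 → match
Total matched: 1

1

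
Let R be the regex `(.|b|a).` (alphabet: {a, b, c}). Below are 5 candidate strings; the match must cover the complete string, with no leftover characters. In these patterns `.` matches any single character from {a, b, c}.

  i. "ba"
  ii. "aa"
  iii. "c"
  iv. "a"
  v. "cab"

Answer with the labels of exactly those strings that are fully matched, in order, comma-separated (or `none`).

i → match
ii → match
iii → no match
iv → no match
v → no match

i, ii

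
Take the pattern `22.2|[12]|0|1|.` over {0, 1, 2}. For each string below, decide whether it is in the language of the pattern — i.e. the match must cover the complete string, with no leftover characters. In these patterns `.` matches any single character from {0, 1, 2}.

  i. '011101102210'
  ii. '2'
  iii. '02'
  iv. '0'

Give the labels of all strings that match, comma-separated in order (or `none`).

i. '011101102210' → no match
ii. '2' → match
iii. '02' → no match
iv. '0' → match

ii, iv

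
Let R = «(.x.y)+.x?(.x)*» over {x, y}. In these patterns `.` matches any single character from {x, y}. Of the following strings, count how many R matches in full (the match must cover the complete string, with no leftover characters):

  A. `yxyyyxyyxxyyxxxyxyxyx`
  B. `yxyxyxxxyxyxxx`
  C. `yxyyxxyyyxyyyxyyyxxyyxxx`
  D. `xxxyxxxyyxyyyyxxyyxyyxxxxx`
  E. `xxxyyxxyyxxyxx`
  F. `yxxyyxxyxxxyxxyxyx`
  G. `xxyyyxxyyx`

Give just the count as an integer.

A → match
B → no match
C → match
D → no match
E → match
F → match
G → match
Total matched: 5

5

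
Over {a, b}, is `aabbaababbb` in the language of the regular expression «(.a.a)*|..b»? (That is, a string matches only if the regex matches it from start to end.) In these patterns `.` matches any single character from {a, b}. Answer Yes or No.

No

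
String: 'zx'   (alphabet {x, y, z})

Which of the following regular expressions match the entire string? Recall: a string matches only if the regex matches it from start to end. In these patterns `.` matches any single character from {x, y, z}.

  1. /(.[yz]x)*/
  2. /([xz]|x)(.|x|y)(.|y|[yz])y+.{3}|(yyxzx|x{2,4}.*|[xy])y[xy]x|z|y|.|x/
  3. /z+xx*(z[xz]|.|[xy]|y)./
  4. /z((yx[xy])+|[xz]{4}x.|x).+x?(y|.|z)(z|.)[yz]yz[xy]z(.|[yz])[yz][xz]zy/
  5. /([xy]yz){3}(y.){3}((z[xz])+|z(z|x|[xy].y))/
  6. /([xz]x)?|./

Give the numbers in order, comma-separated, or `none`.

6

1 → no match
2 → no match
3 → no match
4 → no match — must end with 'zy'
5 → no match
6 → match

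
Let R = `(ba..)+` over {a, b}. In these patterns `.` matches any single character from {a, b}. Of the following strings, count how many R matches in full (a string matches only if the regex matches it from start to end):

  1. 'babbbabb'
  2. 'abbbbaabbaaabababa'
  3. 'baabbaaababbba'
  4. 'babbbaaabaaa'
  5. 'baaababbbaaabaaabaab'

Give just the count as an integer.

3

1 → match
2 → no match — must start with 'ba'
3 → no match
4 → match
5 → match
Total matched: 3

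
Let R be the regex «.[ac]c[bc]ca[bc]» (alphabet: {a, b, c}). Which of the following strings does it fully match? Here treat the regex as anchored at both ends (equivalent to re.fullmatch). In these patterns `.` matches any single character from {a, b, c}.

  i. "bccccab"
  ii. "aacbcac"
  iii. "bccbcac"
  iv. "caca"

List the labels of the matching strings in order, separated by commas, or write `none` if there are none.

i → match
ii → match
iii → match
iv → no match

i, ii, iii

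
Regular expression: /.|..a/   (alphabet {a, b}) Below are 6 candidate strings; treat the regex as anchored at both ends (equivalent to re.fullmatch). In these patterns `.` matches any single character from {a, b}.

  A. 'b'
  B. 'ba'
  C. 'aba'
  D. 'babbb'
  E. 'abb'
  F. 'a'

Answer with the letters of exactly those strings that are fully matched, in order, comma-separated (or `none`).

A, C, F

A → match
B → no match
C → match
D → no match
E → no match
F → match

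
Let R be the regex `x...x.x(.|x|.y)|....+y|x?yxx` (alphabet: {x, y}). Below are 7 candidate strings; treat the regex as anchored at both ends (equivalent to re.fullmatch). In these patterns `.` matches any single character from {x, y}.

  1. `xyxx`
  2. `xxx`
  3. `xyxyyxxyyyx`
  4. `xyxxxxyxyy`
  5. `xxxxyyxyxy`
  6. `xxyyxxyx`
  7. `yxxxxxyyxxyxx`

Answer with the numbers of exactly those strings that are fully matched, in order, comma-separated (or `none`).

1, 4, 5

1 → match
2 → no match
3 → no match
4 → match
5 → match
6 → no match
7 → no match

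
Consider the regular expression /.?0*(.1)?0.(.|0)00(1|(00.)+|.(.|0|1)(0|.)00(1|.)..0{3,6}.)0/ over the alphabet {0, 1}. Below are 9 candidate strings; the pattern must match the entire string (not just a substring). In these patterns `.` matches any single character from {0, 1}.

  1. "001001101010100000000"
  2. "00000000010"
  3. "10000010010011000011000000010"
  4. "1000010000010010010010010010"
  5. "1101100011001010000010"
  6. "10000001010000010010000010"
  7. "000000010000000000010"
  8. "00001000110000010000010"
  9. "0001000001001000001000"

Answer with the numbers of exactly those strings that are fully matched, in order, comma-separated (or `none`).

2, 4, 5, 6, 7, 8

1 → no match
2. "00000000010" → match
3 → no match
4 → match
5 → match
6 → match
7 → match
8 → match
9 → no match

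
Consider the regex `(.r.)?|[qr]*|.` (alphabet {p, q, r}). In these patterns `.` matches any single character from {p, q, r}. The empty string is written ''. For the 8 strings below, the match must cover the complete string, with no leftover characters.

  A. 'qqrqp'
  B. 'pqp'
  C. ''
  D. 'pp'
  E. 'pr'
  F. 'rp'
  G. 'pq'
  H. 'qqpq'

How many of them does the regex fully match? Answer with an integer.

1

A. 'qqrqp' → no match
B. 'pqp' → no match
C. '' → match
D. 'pp' → no match
E. 'pr' → no match
F. 'rp' → no match
G. 'pq' → no match
H. 'qqpq' → no match
Total matched: 1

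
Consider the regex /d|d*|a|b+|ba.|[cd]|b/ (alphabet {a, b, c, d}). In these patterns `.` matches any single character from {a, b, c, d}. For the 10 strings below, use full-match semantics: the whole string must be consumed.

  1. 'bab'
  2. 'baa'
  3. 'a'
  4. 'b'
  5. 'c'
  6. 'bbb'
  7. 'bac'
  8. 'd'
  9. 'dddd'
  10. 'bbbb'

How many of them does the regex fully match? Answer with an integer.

1 → match
2 → match
3 → match
4 → match
5 → match
6 → match
7 → match
8 → match
9 → match
10 → match
Total matched: 10

10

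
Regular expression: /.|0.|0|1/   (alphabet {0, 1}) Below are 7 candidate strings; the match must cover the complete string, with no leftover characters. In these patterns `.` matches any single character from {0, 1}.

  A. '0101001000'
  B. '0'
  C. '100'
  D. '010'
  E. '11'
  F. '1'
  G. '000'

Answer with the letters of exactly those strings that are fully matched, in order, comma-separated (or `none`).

B, F

A → no match
B → match
C → no match
D → no match
E → no match
F → match
G → no match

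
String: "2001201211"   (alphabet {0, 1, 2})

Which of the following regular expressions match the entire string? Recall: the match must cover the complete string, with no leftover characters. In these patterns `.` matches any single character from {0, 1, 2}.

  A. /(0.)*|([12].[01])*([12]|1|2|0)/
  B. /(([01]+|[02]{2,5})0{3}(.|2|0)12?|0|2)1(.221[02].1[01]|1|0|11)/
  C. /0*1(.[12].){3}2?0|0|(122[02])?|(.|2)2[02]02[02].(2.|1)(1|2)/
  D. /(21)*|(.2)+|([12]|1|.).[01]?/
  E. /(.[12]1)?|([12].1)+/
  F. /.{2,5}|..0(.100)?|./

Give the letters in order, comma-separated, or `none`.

A

A → match
B → no match
C → no match
D → no match
E → no match
F → no match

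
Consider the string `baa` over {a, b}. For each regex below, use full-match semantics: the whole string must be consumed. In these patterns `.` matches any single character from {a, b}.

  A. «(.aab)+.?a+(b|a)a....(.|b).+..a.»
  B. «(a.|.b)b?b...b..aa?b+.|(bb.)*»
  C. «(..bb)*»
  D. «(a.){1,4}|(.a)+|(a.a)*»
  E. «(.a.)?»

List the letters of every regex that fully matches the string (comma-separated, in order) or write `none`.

E

A → no match
B → no match
C → no match
D → no match
E → match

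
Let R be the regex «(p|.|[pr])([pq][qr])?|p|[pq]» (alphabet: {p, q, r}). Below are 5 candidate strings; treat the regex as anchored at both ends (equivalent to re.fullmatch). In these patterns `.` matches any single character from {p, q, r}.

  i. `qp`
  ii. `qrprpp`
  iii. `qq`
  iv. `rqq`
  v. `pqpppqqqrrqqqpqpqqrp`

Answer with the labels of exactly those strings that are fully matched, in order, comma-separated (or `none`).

i → no match
ii → no match
iii → no match
iv → match
v → no match

iv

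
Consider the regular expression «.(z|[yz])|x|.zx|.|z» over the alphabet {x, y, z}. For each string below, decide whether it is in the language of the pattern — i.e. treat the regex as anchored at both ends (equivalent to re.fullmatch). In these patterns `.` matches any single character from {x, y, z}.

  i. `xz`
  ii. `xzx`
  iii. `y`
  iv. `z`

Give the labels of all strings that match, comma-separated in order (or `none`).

i → match
ii → match
iii → match
iv → match

i, ii, iii, iv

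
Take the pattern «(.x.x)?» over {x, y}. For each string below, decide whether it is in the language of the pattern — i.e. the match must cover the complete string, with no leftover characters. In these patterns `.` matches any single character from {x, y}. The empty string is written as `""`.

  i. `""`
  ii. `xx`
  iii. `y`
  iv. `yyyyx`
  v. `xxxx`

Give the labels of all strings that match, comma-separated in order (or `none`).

i, v

i → match
ii → no match
iii → no match
iv → no match
v → match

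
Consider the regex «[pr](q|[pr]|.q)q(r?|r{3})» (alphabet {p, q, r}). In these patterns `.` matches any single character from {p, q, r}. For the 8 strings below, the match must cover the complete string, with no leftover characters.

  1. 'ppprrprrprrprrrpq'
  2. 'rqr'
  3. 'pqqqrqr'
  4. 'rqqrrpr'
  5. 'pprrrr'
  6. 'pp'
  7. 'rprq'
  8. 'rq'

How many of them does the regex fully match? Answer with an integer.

0

1 → no match
2. 'rqr' → no match
3. 'pqqqrqr' → no match
4. 'rqqrrpr' → no match
5. 'pprrrr' → no match
6. 'pp' → no match
7. 'rprq' → no match
8. 'rq' → no match
Total matched: 0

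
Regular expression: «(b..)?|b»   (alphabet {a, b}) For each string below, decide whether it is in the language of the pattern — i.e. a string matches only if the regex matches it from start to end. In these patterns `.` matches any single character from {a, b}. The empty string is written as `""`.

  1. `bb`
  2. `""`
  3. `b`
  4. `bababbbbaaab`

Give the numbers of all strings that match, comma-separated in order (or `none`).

2, 3

1 → no match
2 → match
3 → match
4 → no match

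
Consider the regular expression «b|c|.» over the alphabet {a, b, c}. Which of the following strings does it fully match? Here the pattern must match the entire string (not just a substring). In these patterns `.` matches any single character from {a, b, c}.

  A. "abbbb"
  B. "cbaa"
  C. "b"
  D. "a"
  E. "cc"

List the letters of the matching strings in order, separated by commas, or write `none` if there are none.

A → no match
B → no match
C → match
D → match
E → no match

C, D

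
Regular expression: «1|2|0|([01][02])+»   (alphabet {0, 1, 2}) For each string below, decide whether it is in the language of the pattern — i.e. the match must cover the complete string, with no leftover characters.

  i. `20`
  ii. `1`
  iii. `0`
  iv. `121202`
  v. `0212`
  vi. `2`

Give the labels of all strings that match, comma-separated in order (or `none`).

ii, iii, iv, v, vi

i. `20` → no match
ii. `1` → match
iii. `0` → match
iv. `121202` → match
v. `0212` → match
vi. `2` → match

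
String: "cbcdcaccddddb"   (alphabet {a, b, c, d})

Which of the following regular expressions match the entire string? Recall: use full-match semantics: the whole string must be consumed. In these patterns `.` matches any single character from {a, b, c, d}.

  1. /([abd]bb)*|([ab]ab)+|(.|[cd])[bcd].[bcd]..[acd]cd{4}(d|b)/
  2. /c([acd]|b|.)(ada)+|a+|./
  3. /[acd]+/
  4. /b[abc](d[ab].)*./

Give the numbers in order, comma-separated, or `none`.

1 → match
2 → no match
3 → no match
4 → no match — must start with "b"

1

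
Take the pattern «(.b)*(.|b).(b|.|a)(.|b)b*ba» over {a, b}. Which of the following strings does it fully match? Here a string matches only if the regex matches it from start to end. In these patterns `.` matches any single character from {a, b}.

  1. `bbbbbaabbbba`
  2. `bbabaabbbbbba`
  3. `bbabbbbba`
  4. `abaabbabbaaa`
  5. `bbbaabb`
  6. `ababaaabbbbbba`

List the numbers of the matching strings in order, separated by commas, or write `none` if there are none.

1 → match
2 → match
3 → match
4 → no match — must end with `ba`
5 → no match — must end with `ba`
6 → match

1, 2, 3, 6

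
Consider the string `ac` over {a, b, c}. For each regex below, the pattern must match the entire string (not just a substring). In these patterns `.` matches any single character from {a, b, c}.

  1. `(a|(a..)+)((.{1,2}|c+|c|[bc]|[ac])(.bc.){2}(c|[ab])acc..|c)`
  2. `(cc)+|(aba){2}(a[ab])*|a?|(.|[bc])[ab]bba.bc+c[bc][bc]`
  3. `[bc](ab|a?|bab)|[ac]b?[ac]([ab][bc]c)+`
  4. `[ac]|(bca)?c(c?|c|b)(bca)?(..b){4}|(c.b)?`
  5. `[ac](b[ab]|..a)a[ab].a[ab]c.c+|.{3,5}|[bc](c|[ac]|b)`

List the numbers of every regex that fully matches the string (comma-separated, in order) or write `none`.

1 → match
2 → no match
3 → no match
4 → no match
5 → no match

1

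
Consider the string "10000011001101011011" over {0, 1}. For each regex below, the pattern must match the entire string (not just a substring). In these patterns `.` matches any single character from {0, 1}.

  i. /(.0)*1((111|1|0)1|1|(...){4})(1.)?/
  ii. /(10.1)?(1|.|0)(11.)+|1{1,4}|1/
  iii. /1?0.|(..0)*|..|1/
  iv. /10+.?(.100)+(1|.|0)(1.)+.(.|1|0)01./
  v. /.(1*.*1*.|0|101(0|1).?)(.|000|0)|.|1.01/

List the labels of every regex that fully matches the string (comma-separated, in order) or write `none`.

i → no match
ii → no match
iii → no match
iv → match
v → match

iv, v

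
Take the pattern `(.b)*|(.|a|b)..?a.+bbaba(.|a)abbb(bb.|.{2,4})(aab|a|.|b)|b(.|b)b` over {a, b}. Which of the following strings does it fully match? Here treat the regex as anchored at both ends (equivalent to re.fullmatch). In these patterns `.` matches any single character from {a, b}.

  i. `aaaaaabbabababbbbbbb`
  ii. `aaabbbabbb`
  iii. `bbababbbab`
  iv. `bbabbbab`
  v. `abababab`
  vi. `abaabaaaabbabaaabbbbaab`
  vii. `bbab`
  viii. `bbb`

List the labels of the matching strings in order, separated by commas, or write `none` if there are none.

i → match
ii → no match
iii → match
iv → match
v → match
vi → match
vii → match
viii → match

i, iii, iv, v, vi, vii, viii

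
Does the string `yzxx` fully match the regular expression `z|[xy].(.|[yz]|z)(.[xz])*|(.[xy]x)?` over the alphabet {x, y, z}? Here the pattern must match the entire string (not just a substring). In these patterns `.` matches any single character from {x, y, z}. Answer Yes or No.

No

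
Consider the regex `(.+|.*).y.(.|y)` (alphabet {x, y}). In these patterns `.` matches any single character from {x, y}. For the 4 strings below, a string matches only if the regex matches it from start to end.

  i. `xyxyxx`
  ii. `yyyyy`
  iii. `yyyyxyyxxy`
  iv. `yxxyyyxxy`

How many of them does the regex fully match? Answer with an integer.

i → match
ii → match
iii → no match
iv → no match
Total matched: 2

2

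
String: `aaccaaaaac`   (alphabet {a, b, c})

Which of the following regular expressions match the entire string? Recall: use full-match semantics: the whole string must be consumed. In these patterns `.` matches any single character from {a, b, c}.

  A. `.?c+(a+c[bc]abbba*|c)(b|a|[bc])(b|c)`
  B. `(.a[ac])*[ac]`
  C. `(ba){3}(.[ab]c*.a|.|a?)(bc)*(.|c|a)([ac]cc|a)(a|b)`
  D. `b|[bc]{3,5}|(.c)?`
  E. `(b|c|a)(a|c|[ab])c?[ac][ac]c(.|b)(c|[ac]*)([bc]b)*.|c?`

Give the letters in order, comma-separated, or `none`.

B

A → no match
B → match
C → no match — must start with `ba`
D → no match
E → no match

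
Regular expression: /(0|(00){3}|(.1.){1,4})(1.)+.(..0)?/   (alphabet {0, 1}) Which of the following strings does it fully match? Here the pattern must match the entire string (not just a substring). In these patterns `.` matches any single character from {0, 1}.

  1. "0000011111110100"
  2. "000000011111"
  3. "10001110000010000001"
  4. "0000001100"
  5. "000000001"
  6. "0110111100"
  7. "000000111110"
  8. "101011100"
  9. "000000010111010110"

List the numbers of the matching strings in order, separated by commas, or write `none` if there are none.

7

1 → no match
2 → no match
3 → no match
4 → no match
5 → no match
6 → no match
7 → match
8 → no match
9 → no match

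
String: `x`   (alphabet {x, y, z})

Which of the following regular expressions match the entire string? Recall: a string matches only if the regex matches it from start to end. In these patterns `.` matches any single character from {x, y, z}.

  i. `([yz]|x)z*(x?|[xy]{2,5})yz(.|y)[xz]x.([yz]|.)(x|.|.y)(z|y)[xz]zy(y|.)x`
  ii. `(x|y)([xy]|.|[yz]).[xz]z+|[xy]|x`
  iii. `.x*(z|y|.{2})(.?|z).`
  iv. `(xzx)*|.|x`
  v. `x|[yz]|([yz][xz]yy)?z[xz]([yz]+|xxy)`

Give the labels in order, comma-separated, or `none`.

ii, iv, v

i → no match
ii → match
iii → no match
iv → match
v → match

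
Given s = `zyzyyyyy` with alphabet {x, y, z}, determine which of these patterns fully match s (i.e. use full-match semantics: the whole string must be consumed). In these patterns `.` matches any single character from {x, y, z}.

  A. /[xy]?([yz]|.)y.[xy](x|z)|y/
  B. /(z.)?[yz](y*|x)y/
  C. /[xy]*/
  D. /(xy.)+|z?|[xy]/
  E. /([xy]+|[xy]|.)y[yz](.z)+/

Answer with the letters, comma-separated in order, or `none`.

A → no match
B → match
C → no match
D → no match
E → no match — must end with `z`

B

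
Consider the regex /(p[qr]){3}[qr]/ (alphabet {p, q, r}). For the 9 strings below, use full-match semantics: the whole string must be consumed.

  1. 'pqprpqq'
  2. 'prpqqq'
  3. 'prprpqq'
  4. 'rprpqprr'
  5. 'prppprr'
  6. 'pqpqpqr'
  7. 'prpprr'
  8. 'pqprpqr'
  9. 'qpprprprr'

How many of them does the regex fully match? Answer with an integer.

4

1 → match
2 → no match
3 → match
4 → no match — must start with 'p'
5 → no match
6 → match
7 → no match
8 → match
9 → no match — must start with 'p'
Total matched: 4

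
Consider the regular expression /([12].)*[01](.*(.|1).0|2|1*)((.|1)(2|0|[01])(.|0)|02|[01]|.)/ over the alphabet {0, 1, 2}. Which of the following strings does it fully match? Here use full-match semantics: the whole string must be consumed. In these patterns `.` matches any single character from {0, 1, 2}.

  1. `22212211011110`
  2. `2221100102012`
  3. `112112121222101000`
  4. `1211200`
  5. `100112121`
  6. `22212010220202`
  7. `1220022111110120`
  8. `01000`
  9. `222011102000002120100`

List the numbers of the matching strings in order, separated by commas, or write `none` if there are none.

1, 3, 4, 6, 7, 8, 9

1 → match
2 → no match
3 → match
4. `1211200` → match
5. `100112121` → no match
6 → match
7 → match
8. `01000` → match
9 → match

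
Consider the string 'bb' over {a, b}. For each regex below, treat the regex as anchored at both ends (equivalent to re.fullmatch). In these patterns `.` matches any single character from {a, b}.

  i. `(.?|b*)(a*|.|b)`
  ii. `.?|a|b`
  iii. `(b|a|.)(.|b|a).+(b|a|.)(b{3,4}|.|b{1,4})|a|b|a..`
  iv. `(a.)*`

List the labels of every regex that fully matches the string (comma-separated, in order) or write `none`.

i

i → match
ii → no match
iii → no match
iv → no match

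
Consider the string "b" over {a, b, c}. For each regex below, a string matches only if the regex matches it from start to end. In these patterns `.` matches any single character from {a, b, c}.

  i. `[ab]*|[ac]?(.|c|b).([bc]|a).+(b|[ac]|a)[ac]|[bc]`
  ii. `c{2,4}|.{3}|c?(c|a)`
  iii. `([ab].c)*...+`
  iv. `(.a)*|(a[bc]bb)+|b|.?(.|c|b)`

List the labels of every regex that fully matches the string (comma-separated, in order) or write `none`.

i, iv

i → match
ii → no match
iii → no match
iv → match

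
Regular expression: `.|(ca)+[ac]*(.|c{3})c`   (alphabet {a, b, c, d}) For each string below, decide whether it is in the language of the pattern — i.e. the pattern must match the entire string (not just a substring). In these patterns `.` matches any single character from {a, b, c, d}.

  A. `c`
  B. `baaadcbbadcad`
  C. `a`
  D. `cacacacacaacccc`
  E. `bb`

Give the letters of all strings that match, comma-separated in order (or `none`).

A, C, D

A → match
B → no match
C → match
D → match
E → no match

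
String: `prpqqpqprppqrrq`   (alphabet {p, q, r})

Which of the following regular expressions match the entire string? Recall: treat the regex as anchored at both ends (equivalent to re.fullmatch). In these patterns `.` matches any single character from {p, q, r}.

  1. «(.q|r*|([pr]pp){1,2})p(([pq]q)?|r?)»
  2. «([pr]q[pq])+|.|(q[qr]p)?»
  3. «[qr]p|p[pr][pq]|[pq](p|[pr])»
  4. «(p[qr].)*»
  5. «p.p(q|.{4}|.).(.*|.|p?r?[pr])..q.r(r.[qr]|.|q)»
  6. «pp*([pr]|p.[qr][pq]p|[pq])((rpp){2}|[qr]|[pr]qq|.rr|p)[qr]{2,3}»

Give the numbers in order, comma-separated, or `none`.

5

1 → no match
2 → no match
3 → no match
4 → no match
5 → match
6 → no match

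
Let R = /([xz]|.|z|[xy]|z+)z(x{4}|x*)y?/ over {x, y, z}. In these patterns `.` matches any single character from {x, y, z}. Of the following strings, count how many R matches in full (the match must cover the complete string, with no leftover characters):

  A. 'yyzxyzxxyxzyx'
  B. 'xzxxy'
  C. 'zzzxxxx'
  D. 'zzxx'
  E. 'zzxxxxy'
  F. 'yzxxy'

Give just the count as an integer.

A → no match
B → match
C → match
D → match
E → match
F → match
Total matched: 5

5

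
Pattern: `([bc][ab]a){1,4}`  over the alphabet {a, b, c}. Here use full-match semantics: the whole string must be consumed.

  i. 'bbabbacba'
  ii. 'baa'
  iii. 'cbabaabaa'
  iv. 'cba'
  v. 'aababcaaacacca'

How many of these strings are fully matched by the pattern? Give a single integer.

4

i → match
ii → match
iii → match
iv → match
v → no match
Total matched: 4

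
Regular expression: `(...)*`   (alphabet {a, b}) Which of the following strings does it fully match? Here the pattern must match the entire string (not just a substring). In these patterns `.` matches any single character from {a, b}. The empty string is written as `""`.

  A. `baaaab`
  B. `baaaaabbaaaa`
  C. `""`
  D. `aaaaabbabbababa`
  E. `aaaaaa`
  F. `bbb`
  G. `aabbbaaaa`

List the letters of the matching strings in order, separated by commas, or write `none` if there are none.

A. `baaaab` → match
B. `baaaaabbaaaa` → match
C. `""` → match
D → match
E. `aaaaaa` → match
F. `bbb` → match
G. `aabbbaaaa` → match

A, B, C, D, E, F, G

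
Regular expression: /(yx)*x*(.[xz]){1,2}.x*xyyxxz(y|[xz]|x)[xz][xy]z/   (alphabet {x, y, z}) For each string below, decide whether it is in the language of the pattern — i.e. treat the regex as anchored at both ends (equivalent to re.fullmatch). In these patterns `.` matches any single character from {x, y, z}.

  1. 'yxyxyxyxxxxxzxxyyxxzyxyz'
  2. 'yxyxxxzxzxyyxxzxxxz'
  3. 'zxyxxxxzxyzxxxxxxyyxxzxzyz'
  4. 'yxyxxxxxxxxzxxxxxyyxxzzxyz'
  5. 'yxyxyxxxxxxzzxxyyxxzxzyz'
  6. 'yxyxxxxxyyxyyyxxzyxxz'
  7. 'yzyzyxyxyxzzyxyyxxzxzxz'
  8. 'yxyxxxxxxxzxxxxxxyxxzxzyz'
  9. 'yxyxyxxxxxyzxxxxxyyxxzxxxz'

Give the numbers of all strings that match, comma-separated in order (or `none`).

1, 2, 4, 5, 9

1 → match
2 → match
3 → no match
4 → match
5 → match
6 → no match
7 → no match
8 → no match
9 → match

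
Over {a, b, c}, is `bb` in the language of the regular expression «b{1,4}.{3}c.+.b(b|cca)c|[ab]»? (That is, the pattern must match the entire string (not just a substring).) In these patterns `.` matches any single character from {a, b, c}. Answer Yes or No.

No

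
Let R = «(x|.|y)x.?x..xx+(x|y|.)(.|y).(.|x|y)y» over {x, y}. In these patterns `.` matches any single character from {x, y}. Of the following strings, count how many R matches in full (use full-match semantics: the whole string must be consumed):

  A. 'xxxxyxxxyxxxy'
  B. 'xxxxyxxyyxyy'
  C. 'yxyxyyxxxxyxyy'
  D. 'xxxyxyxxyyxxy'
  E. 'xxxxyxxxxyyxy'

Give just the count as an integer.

4

A → match
B → match
C → match
D → no match
E → match
Total matched: 4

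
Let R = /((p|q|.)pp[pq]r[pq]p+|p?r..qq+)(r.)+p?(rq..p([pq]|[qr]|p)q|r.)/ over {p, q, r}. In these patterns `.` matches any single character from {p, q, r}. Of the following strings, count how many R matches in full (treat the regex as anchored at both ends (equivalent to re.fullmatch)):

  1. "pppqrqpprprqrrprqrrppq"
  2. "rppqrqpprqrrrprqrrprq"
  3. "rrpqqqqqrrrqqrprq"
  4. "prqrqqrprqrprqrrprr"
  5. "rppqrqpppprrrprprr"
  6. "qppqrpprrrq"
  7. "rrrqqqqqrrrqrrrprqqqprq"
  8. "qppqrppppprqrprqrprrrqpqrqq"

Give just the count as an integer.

1 → match
2 → match
3 → match
4 → match
5 → match
6 → match
7 → match
8 → no match
Total matched: 7

7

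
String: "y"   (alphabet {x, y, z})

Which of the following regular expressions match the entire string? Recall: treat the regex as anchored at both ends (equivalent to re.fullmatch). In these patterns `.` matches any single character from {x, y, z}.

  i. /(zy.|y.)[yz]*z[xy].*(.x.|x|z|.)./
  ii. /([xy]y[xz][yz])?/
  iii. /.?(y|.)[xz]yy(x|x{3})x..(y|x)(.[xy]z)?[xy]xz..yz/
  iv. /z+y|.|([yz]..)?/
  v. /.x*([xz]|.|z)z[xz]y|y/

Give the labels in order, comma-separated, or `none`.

i → no match
ii → no match
iii → no match — must end with "yz"
iv → match
v → match

iv, v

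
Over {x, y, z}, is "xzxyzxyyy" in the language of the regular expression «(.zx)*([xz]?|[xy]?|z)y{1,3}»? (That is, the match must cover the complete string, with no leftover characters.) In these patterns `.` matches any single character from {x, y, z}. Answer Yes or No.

Yes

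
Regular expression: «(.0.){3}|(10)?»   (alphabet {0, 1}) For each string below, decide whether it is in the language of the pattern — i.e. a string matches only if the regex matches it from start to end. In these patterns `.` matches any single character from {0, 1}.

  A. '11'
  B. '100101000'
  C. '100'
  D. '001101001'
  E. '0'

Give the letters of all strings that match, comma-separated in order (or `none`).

A. '11' → no match
B. '100101000' → match
C. '100' → no match
D. '001101001' → match
E. '0' → no match

B, D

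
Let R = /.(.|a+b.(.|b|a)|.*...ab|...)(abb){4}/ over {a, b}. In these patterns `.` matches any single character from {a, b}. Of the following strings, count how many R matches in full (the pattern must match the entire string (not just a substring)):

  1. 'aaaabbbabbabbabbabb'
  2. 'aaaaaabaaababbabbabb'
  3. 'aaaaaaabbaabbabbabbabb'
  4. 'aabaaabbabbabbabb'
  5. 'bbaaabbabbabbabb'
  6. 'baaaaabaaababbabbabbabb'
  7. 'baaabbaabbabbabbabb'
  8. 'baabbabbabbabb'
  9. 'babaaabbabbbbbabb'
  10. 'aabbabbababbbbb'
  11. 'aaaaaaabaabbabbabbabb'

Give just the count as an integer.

1 → match
2 → no match
3 → match
4 → match
5 → match
6 → match
7 → match
8 → match
9 → no match
10 → no match — must end with 'abb'
11 → no match
Total matched: 7

7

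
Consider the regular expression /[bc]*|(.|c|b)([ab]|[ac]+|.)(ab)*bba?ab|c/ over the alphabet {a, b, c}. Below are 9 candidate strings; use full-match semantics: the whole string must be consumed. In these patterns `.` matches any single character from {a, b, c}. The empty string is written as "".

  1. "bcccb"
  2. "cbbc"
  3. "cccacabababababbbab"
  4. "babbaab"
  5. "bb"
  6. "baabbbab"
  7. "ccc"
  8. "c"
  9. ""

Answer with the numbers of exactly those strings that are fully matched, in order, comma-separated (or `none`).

1 → match
2 → match
3 → match
4 → match
5 → match
6 → match
7 → match
8 → match
9 → match

1, 2, 3, 4, 5, 6, 7, 8, 9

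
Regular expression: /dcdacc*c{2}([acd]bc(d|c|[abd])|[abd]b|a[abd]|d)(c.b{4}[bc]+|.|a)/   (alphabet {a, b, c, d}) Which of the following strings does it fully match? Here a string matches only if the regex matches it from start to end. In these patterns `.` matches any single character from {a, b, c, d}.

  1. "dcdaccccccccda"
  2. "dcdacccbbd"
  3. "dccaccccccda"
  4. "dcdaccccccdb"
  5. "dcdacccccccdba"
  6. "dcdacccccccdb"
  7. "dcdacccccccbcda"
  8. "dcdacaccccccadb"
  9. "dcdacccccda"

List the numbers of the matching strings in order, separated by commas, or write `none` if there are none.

1 → match
2 → match
3 → no match — must start with "dcdac"
4 → match
5 → match
6 → match
7 → match
8 → no match
9 → match

1, 2, 4, 5, 6, 7, 9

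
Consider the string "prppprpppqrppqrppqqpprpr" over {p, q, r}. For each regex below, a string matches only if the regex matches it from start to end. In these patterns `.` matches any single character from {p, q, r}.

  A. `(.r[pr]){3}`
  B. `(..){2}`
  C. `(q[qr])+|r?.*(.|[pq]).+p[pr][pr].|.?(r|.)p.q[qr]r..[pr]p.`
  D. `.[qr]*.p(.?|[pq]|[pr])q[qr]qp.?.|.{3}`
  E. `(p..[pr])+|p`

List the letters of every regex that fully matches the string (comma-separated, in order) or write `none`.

A → no match
B → no match
C → match
D → no match
E → match

C, E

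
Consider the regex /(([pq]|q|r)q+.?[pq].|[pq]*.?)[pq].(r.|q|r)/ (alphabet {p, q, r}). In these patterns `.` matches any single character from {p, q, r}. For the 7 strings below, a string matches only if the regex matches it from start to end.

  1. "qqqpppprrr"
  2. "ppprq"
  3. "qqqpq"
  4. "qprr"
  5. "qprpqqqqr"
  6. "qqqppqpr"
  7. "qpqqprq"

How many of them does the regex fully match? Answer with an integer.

6

1 → match
2 → match
3 → match
4 → match
5 → no match
6 → match
7 → match
Total matched: 6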